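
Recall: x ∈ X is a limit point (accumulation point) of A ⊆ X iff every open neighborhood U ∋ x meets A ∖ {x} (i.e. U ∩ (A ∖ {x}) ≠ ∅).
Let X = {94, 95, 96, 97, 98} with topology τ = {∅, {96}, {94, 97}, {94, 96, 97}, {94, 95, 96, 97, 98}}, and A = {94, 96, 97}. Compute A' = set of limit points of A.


A' = {94, 95, 97, 98}

For each x ∈ X, list the open sets U ∈ τ with x ∈ U, then check whether U ∩ (A ∖ {x}) ≠ ∅ for every such U.
  x = 94: opens ∋ x are {94, 97}, {94, 96, 97}, {94, 95, 96, 97, 98}; each meets A ∖ {94}, so x IS a limit point.
  x = 95: opens ∋ x are {94, 95, 96, 97, 98}; each meets A ∖ {95}, so x IS a limit point.
  x = 96: open {96} ∋ x has {96} ∩ (A ∖ {96}) = ∅, so x is NOT a limit point.
  x = 97: opens ∋ x are {94, 97}, {94, 96, 97}, {94, 95, 96, 97, 98}; each meets A ∖ {97}, so x IS a limit point.
  x = 98: opens ∋ x are {94, 95, 96, 97, 98}; each meets A ∖ {98}, so x IS a limit point.
Collecting: A' = {94, 95, 97, 98}.


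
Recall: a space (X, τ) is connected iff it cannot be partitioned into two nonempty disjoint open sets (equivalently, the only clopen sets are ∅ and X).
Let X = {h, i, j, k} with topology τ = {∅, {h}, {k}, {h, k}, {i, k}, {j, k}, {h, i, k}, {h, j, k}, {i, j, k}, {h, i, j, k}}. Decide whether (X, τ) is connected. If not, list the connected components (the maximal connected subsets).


(X, τ) is disconnected; components = [{h}, {i, j, k}].

Find clopen sets (U ∈ τ with X ∖ U ∈ τ):
  U = ∅, X ∖ U = {h, i, j, k} — both open, so U is clopen.
  U = {h}, X ∖ U = {i, j, k} — both open, so U is clopen.
  U = {i, j, k}, X ∖ U = {h} — both open, so U is clopen.
  U = {h, i, j, k}, X ∖ U = ∅ — both open, so U is clopen.
Nontrivial clopen(s) exist: e.g. {i, j, k}. So (X, τ) is disconnected.
Compute connected components by grouping points that agree on all clopens:
  component: {h}
  component: {i, j, k}


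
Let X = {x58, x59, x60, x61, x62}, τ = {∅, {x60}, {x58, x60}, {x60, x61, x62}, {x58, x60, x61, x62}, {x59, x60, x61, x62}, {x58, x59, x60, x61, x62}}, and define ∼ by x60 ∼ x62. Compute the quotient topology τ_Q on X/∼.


X/∼ = {[x58], [x59], [x60=x62], [x61]}; |τ_Q| = 5.

Equivalence classes: [x58], [x59], [x60=x62], [x61].
Quotient map π: X → X/∼ sends x58 ↦ [x58], x59 ↦ [x59], x60 ↦ [x60=x62], x61 ↦ [x61], x62 ↦ [x60=x62].
For each subset V ⊆ X/∼, compute π^{-1}(V) ⊆ X and check whether π^{-1}(V) ∈ τ. V is open in τ_Q iff π^{-1}(V) ∈ τ.
  V = {}: π^{-1}(V) = ∅ ∈ τ ✓.
  V = {[x58]}: π^{-1}(V) = {x58} ∉ τ ✗.
  V = {[x59]}: π^{-1}(V) = {x59} ∉ τ ✗.
  V = {[x58], [x59]}: π^{-1}(V) = {x58, x59} ∉ τ ✗.
  V = {[x60=x62]}: π^{-1}(V) = {x60, x62} ∉ τ ✗.
  V = {[x58], [x60=x62]}: π^{-1}(V) = {x58, x60, x62} ∉ τ ✗.
  V = {[x59], [x60=x62]}: π^{-1}(V) = {x59, x60, x62} ∉ τ ✗.
  V = {[x58], [x59], [x60=x62]}: π^{-1}(V) = {x58, x59, x60, x62} ∉ τ ✗.
  V = {[x61]}: π^{-1}(V) = {x61} ∉ τ ✗.
  V = {[x58], [x61]}: π^{-1}(V) = {x58, x61} ∉ τ ✗.
  V = {[x59], [x61]}: π^{-1}(V) = {x59, x61} ∉ τ ✗.
  V = {[x58], [x59], [x61]}: π^{-1}(V) = {x58, x59, x61} ∉ τ ✗.
  V = {[x60=x62], [x61]}: π^{-1}(V) = {x60, x61, x62} ∈ τ ✓.
  V = {[x58], [x60=x62], [x61]}: π^{-1}(V) = {x58, x60, x61, x62} ∈ τ ✓.
  V = {[x59], [x60=x62], [x61]}: π^{-1}(V) = {x59, x60, x61, x62} ∈ τ ✓.
  V = {[x58], [x59], [x60=x62], [x61]}: π^{-1}(V) = {x58, x59, x60, x61, x62} ∈ τ ✓.
Open sets in the quotient: τ_Q = {{}, {[x60=x62], [x61]}, {[x58], [x60=x62], [x61]}, {[x59], [x60=x62], [x61]}, {[x58], [x59], [x60=x62], [x61]}} (5 elements).


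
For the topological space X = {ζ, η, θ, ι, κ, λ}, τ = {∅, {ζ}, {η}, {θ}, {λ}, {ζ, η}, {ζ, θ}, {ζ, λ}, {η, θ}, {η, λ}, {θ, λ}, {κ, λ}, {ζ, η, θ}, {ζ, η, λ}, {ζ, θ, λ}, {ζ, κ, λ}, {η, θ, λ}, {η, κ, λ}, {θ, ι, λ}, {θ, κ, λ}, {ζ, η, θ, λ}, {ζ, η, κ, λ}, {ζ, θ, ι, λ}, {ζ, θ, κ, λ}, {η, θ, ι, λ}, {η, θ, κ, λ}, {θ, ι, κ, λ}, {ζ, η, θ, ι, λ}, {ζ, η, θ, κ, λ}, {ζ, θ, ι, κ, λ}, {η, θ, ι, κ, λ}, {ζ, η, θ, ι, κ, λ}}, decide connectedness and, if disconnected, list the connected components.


(X, τ) is disconnected; components = [{ζ}, {η}, {θ, ι, κ, λ}].

Find clopen sets (U ∈ τ with X ∖ U ∈ τ):
  U = ∅, X ∖ U = {ζ, η, θ, ι, κ, λ} — both open, so U is clopen.
  U = {ζ}, X ∖ U = {η, θ, ι, κ, λ} — both open, so U is clopen.
  U = {η}, X ∖ U = {ζ, θ, ι, κ, λ} — both open, so U is clopen.
  U = {ζ, η}, X ∖ U = {θ, ι, κ, λ} — both open, so U is clopen.
  U = {θ, ι, κ, λ}, X ∖ U = {ζ, η} — both open, so U is clopen.
  U = {ζ, θ, ι, κ, λ}, X ∖ U = {η} — both open, so U is clopen.
  U = {η, θ, ι, κ, λ}, X ∖ U = {ζ} — both open, so U is clopen.
  U = {ζ, η, θ, ι, κ, λ}, X ∖ U = ∅ — both open, so U is clopen.
Nontrivial clopen(s) exist: e.g. {ζ, θ, ι, κ, λ}. So (X, τ) is disconnected.
Compute connected components by grouping points that agree on all clopens:
  component: {ζ}
  component: {η}
  component: {θ, ι, κ, λ}


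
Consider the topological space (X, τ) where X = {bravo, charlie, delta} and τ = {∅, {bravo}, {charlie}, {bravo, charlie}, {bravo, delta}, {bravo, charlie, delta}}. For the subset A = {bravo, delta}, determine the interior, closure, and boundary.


int(A) = {bravo, delta}, cl(A) = {bravo, delta}, ∂A = ∅.

Closed sets in (X, τ) are complements of opens:
  closed(X, τ) = {∅, {charlie}, {delta}, {bravo, delta}, {charlie, delta}, {bravo, charlie, delta}}.
int(A) = ⋃ {U ∈ τ : U ⊆ A}. Opens contained in A: ∅, {bravo}, {bravo, delta}.
Taking the union of these: int(A) = {bravo, delta}.
cl(A) = ⋂ {C closed : A ⊆ C}. Closed sets containing A: {bravo, delta}, {bravo, charlie, delta}.
Intersecting these: cl(A) = {bravo, delta}.
∂A = cl(A) ∖ int(A) = {bravo, delta} ∖ {bravo, delta} = ∅.


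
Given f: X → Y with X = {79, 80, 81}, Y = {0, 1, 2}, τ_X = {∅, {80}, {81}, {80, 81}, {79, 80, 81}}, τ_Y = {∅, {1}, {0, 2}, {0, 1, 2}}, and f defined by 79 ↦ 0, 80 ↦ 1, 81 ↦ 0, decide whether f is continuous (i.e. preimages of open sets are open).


f is NOT continuous.

Compute f^{-1}(U) for each U ∈ τ_Y:
  U = ∅: f^{-1}(U) = ∅ ∈ τ_X ✓.
  U = {1}: f^{-1}(U) = {80} ∈ τ_X ✓.
  U = {0, 2}: f^{-1}(U) = {79, 81} ∉ τ_X ✗.
  U = {0, 1, 2}: f^{-1}(U) = {79, 80, 81} ∈ τ_X ✓.
Found U = {0, 2} with f^{-1}(U) = {79, 81} not in τ_X. Therefore f is NOT continuous.


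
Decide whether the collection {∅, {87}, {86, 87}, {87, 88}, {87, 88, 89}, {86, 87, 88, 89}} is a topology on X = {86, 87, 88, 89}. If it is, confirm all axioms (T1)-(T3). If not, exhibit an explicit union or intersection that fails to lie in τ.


τ is NOT a topology on X.

Axiom (T1): ∅ ∈ τ? Yes; X ∈ τ? Yes.
Axiom (T2/T3): check pairwise unions and intersections of members of τ.
Counterexample for (T2): {86, 87} ∪ {87, 88} = {86, 87, 88} ∉ τ. Therefore τ is NOT a topology.


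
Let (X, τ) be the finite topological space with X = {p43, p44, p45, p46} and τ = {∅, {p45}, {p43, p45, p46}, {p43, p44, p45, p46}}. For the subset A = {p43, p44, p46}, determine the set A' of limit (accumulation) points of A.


A' = {p43, p44, p46}

For each x ∈ X, list the open sets U ∈ τ with x ∈ U, then check whether U ∩ (A ∖ {x}) ≠ ∅ for every such U.
  x = p43: opens ∋ x are {p43, p45, p46}, {p43, p44, p45, p46}; each meets A ∖ {p43}, so x IS a limit point.
  x = p44: opens ∋ x are {p43, p44, p45, p46}; each meets A ∖ {p44}, so x IS a limit point.
  x = p45: open {p45} ∋ x has {p45} ∩ (A ∖ {p45}) = ∅, so x is NOT a limit point.
  x = p46: opens ∋ x are {p43, p45, p46}, {p43, p44, p45, p46}; each meets A ∖ {p46}, so x IS a limit point.
Collecting: A' = {p43, p44, p46}.


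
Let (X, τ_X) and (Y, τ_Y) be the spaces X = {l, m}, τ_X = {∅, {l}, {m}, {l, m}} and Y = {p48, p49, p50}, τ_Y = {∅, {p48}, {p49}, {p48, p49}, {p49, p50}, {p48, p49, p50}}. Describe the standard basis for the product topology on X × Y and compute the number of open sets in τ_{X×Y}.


Basis B = {∅ × ∅, {l} × {p48}, {l} × {p49}, {m} × {p48}, {m} × {p49}, {l} × {p48, p49}, {l, m} × {p48}, {l} × {p49, p50}, {l, m} × {p49}, {m} × {p48, p49}, {m} × {p49, p50}, {l} × {p48, p49, p50}, {m} × {p48, p49, p50}, {l, m} × {p48, p49}, {l, m} × {p49, p50}, {l, m} × {p48, p49, p50}}; |τ_{X×Y}| = 36.

Enumerate products U × V with U ∈ τ_X, V ∈ τ_Y (deduplicated):
  ∅ × ∅ = {} (∅)
  {l} × {p48} = {(l,p48)}
  {l} × {p49} = {(l,p49)}
  {m} × {p48} = {(m,p48)}
  {m} × {p49} = {(m,p49)}
  {l} × {p48, p49} = {(l,p48), (l,p49)}
  {l, m} × {p48} = {(l,p48), (m,p48)}
  {l} × {p49, p50} = {(l,p49), (l,p50)}
  {l, m} × {p49} = {(l,p49), (m,p49)}
  {m} × {p48, p49} = {(m,p48), (m,p49)}
  {m} × {p49, p50} = {(m,p49), (m,p50)}
  {l} × {p48, p49, p50} = {(l,p48), (l,p49), (l,p50)}
  {m} × {p48, p49, p50} = {(m,p48), (m,p49), (m,p50)}
  {l, m} × {p48, p49} = {(l,p48), (l,p49), (m,p48), (m,p49)}
  {l, m} × {p49, p50} = {(l,p49), (l,p50), (m,p49), (m,p50)}
  {l, m} × {p48, p49, p50} = {(l,p48), (l,p49), (l,p50), (m,p48), (m,p49), (m,p50)}
These 16 distinct sets form the basis B.
Close under arbitrary unions to get τ_{X×Y}; counting gives |τ_{X×Y}| = 36.


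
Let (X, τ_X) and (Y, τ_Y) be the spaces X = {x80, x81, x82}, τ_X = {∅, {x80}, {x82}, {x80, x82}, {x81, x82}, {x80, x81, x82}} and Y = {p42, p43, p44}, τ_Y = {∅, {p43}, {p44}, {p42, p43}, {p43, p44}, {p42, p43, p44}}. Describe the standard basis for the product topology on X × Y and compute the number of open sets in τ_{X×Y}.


Basis B = {∅ × ∅, {x80} × {p43}, {x80} × {p44}, {x82} × {p43}, {x82} × {p44}, {x80} × {p42, p43}, {x80} × {p43, p44}, {x80, x82} × {p43}, {x80, x82} × {p44}, {x81, x82} × {p43}, {x81, x82} × {p44}, {x82} × {p42, p43}, {x82} × {p43, p44}, {x80} × {p42, p43, p44}, {x80, x81, x82} × {p43}, {x80, x81, x82} × {p44}, {x82} × {p42, p43, p44}, {x80, x82} × {p42, p43}, {x80, x82} × {p43, p44}, {x81, x82} × {p42, p43}, {x81, x82} × {p43, p44}, {x80, x82} × {p42, p43, p44}, {x80, x81, x82} × {p42, p43}, {x80, x81, x82} × {p43, p44}, {x81, x82} × {p42, p43, p44}, {x80, x81, x82} × {p42, p43, p44}}; |τ_{X×Y}| = 108.

Enumerate products U × V with U ∈ τ_X, V ∈ τ_Y (deduplicated):
  ∅ × ∅ = {} (∅)
  {x80} × {p43} = {(x80,p43)}
  {x80} × {p44} = {(x80,p44)}
  {x82} × {p43} = {(x82,p43)}
  {x82} × {p44} = {(x82,p44)}
  {x80} × {p42, p43} = {(x80,p42), (x80,p43)}
  {x80} × {p43, p44} = {(x80,p43), (x80,p44)}
  {x80, x82} × {p43} = {(x80,p43), (x82,p43)}
  {x80, x82} × {p44} = {(x80,p44), (x82,p44)}
  {x81, x82} × {p43} = {(x81,p43), (x82,p43)}
  {x81, x82} × {p44} = {(x81,p44), (x82,p44)}
  {x82} × {p42, p43} = {(x82,p42), (x82,p43)}
  {x82} × {p43, p44} = {(x82,p43), (x82,p44)}
  {x80} × {p42, p43, p44} = {(x80,p42), (x80,p43), (x80,p44)}
  {x80, x81, x82} × {p43} = {(x80,p43), (x81,p43), (x82,p43)}
  {x80, x81, x82} × {p44} = {(x80,p44), (x81,p44), (x82,p44)}
  {x82} × {p42, p43, p44} = {(x82,p42), (x82,p43), (x82,p44)}
  {x80, x82} × {p42, p43} = {(x80,p42), (x80,p43), (x82,p42), (x82,p43)}
  {x80, x82} × {p43, p44} = {(x80,p43), (x80,p44), (x82,p43), (x82,p44)}
  {x81, x82} × {p42, p43} = {(x81,p42), (x81,p43), (x82,p42), (x82,p43)}
  {x81, x82} × {p43, p44} = {(x81,p43), (x81,p44), (x82,p43), (x82,p44)}
  {x80, x82} × {p42, p43, p44} = {(x80,p42), (x80,p43), (x80,p44), (x82,p42), (x82,p43), (x82,p44)}
  {x80, x81, x82} × {p42, p43} = {(x80,p42), (x80,p43), (x81,p42), (x81,p43), (x82,p42), (x82,p43)}
  {x80, x81, x82} × {p43, p44} = {(x80,p43), (x80,p44), (x81,p43), (x81,p44), (x82,p43), (x82,p44)}
  {x81, x82} × {p42, p43, p44} = {(x81,p42), (x81,p43), (x81,p44), (x82,p42), (x82,p43), (x82,p44)}
  {x80, x81, x82} × {p42, p43, p44} = {(x80,p42), (x80,p43), (x80,p44), (x81,p42), (x81,p43), (x81,p44), (x82,p42), (x82,p43), (x82,p44)}
These 26 distinct sets form the basis B.
Close under arbitrary unions to get τ_{X×Y}; counting gives |τ_{X×Y}| = 108.


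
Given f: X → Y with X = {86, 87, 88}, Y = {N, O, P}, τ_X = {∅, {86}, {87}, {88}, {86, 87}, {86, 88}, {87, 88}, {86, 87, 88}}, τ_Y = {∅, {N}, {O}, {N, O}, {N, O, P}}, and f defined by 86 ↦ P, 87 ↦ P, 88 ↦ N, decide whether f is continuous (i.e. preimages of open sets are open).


f IS continuous.

Compute f^{-1}(U) for each U ∈ τ_Y:
  U = ∅: f^{-1}(U) = ∅ ∈ τ_X ✓.
  U = {N}: f^{-1}(U) = {88} ∈ τ_X ✓.
  U = {O}: f^{-1}(U) = ∅ ∈ τ_X ✓.
  U = {N, O}: f^{-1}(U) = {88} ∈ τ_X ✓.
  U = {N, O, P}: f^{-1}(U) = {86, 87, 88} ∈ τ_X ✓.
Every preimage lies in τ_X, so f IS continuous.


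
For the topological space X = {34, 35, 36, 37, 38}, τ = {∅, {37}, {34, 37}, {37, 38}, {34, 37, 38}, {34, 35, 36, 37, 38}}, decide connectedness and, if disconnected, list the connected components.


(X, τ) is connected.

Find clopen sets (U ∈ τ with X ∖ U ∈ τ):
  U = ∅, X ∖ U = {34, 35, 36, 37, 38} — both open, so U is clopen.
  U = {34, 35, 36, 37, 38}, X ∖ U = ∅ — both open, so U is clopen.
Only trivial clopens (∅ and X) exist, so (X, τ) is connected.
Compute connected components by grouping points that agree on all clopens:
  component: {34, 35, 36, 37, 38}


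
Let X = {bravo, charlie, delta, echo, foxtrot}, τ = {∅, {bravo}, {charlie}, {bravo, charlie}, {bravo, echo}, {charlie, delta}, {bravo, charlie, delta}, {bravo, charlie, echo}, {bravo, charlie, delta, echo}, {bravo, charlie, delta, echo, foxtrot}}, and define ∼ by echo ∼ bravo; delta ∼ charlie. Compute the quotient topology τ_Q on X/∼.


X/∼ = {[bravo=echo], [charlie=delta], [foxtrot]}; |τ_Q| = 5.

Equivalence classes: [bravo=echo], [charlie=delta], [foxtrot].
Quotient map π: X → X/∼ sends bravo ↦ [bravo=echo], charlie ↦ [charlie=delta], delta ↦ [charlie=delta], echo ↦ [bravo=echo], foxtrot ↦ [foxtrot].
For each subset V ⊆ X/∼, compute π^{-1}(V) ⊆ X and check whether π^{-1}(V) ∈ τ. V is open in τ_Q iff π^{-1}(V) ∈ τ.
  V = {}: π^{-1}(V) = ∅ ∈ τ ✓.
  V = {[bravo=echo]}: π^{-1}(V) = {bravo, echo} ∈ τ ✓.
  V = {[charlie=delta]}: π^{-1}(V) = {charlie, delta} ∈ τ ✓.
  V = {[bravo=echo], [charlie=delta]}: π^{-1}(V) = {bravo, charlie, delta, echo} ∈ τ ✓.
  V = {[foxtrot]}: π^{-1}(V) = {foxtrot} ∉ τ ✗.
  V = {[bravo=echo], [foxtrot]}: π^{-1}(V) = {bravo, echo, foxtrot} ∉ τ ✗.
  V = {[charlie=delta], [foxtrot]}: π^{-1}(V) = {charlie, delta, foxtrot} ∉ τ ✗.
  V = {[bravo=echo], [charlie=delta], [foxtrot]}: π^{-1}(V) = {bravo, charlie, delta, echo, foxtrot} ∈ τ ✓.
Open sets in the quotient: τ_Q = {{}, {[bravo=echo]}, {[charlie=delta]}, {[bravo=echo], [charlie=delta]}, {[bravo=echo], [charlie=delta], [foxtrot]}} (5 elements).


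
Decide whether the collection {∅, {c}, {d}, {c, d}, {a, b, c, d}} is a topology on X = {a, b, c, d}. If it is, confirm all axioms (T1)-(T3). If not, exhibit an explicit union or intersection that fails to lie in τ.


τ IS a topology on X.

Axiom (T1): ∅ ∈ τ? Yes; X ∈ τ? Yes.
Axiom (T2/T3): check pairwise unions and intersections of members of τ.
All pairwise intersections and unions checked — each lies in τ. Therefore τ satisfies (T1), (T2), (T3): it IS a topology on X.


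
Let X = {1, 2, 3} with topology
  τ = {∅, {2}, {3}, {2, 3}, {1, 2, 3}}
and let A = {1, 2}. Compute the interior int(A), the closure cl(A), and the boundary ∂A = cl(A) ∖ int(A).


int(A) = {2}, cl(A) = {1, 2}, ∂A = {1}.

Closed sets in (X, τ) are complements of opens:
  closed(X, τ) = {∅, {1}, {1, 2}, {1, 3}, {1, 2, 3}}.
int(A) = ⋃ {U ∈ τ : U ⊆ A}. Opens contained in A: ∅, {2}.
Taking the union of these: int(A) = {2}.
cl(A) = ⋂ {C closed : A ⊆ C}. Closed sets containing A: {1, 2}, {1, 2, 3}.
Intersecting these: cl(A) = {1, 2}.
∂A = cl(A) ∖ int(A) = {1, 2} ∖ {2} = {1}.


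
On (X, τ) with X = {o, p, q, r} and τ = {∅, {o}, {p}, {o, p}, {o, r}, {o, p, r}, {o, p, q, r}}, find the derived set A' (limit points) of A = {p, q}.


A' = {q}

For each x ∈ X, list the open sets U ∈ τ with x ∈ U, then check whether U ∩ (A ∖ {x}) ≠ ∅ for every such U.
  x = o: open {o} ∋ x has {o} ∩ (A ∖ {o}) = ∅, so x is NOT a limit point.
  x = p: open {p} ∋ x has {p} ∩ (A ∖ {p}) = ∅, so x is NOT a limit point.
  x = q: opens ∋ x are {o, p, q, r}; each meets A ∖ {q}, so x IS a limit point.
  x = r: open {o, r} ∋ x has {o, r} ∩ (A ∖ {r}) = ∅, so x is NOT a limit point.
Collecting: A' = {q}.


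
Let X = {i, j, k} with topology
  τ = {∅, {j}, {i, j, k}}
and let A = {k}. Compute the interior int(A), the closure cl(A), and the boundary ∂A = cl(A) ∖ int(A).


int(A) = ∅, cl(A) = {i, k}, ∂A = {i, k}.

Closed sets in (X, τ) are complements of opens:
  closed(X, τ) = {∅, {i, k}, {i, j, k}}.
int(A) = ⋃ {U ∈ τ : U ⊆ A}. Opens contained in A: ∅.
Taking the union of these: int(A) = ∅.
cl(A) = ⋂ {C closed : A ⊆ C}. Closed sets containing A: {i, k}, {i, j, k}.
Intersecting these: cl(A) = {i, k}.
∂A = cl(A) ∖ int(A) = {i, k} ∖ ∅ = {i, k}.


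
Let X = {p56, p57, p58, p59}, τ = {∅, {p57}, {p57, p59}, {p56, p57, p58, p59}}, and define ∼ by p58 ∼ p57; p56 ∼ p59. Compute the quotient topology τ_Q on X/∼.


X/∼ = {[p56=p59], [p57=p58]}; |τ_Q| = 2.

Equivalence classes: [p56=p59], [p57=p58].
Quotient map π: X → X/∼ sends p56 ↦ [p56=p59], p57 ↦ [p57=p58], p58 ↦ [p57=p58], p59 ↦ [p56=p59].
For each subset V ⊆ X/∼, compute π^{-1}(V) ⊆ X and check whether π^{-1}(V) ∈ τ. V is open in τ_Q iff π^{-1}(V) ∈ τ.
  V = {}: π^{-1}(V) = ∅ ∈ τ ✓.
  V = {[p56=p59]}: π^{-1}(V) = {p56, p59} ∉ τ ✗.
  V = {[p57=p58]}: π^{-1}(V) = {p57, p58} ∉ τ ✗.
  V = {[p56=p59], [p57=p58]}: π^{-1}(V) = {p56, p57, p58, p59} ∈ τ ✓.
Open sets in the quotient: τ_Q = {{}, {[p56=p59], [p57=p58]}} (2 elements).


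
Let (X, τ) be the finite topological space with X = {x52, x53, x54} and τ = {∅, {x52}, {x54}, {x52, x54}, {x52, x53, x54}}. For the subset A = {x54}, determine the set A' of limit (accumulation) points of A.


A' = {x53}

For each x ∈ X, list the open sets U ∈ τ with x ∈ U, then check whether U ∩ (A ∖ {x}) ≠ ∅ for every such U.
  x = x52: open {x52} ∋ x has {x52} ∩ (A ∖ {x52}) = ∅, so x is NOT a limit point.
  x = x53: opens ∋ x are {x52, x53, x54}; each meets A ∖ {x53}, so x IS a limit point.
  x = x54: open {x54} ∋ x has {x54} ∩ (A ∖ {x54}) = ∅, so x is NOT a limit point.
Collecting: A' = {x53}.


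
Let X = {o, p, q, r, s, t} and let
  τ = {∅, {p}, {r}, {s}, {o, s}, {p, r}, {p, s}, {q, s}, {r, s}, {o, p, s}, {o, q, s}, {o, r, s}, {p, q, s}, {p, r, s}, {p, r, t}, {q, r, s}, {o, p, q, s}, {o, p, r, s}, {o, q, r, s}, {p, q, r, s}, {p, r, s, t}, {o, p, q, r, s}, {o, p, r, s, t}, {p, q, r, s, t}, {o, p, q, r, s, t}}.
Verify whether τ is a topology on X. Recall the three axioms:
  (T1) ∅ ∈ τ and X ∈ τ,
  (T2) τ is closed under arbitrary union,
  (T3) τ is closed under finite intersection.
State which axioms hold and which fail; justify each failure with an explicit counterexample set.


τ IS a topology on X.

Axiom (T1): ∅ ∈ τ? Yes; X ∈ τ? Yes.
Axiom (T2/T3): check pairwise unions and intersections of members of τ.
All pairwise intersections and unions checked — each lies in τ. Therefore τ satisfies (T1), (T2), (T3): it IS a topology on X.


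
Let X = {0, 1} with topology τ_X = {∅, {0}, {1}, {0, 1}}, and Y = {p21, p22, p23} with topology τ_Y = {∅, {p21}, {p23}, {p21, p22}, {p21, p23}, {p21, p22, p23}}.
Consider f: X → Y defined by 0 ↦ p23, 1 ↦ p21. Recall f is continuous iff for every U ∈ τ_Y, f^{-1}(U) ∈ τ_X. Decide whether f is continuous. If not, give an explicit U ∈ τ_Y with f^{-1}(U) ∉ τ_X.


f IS continuous.

Compute f^{-1}(U) for each U ∈ τ_Y:
  U = ∅: f^{-1}(U) = ∅ ∈ τ_X ✓.
  U = {p21}: f^{-1}(U) = {1} ∈ τ_X ✓.
  U = {p23}: f^{-1}(U) = {0} ∈ τ_X ✓.
  U = {p21, p22}: f^{-1}(U) = {1} ∈ τ_X ✓.
  U = {p21, p23}: f^{-1}(U) = {0, 1} ∈ τ_X ✓.
  U = {p21, p22, p23}: f^{-1}(U) = {0, 1} ∈ τ_X ✓.
Every preimage lies in τ_X, so f IS continuous.


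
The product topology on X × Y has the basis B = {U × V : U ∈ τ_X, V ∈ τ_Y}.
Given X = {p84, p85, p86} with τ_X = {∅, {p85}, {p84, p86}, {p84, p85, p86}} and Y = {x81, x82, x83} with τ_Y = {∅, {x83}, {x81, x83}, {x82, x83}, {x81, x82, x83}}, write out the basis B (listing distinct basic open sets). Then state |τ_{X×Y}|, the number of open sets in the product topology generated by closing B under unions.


Basis B = {∅ × ∅, {p85} × {x83}, {p84, p86} × {x83}, {p85} × {x81, x83}, {p85} × {x82, x83}, {p84, p85, p86} × {x83}, {p85} × {x81, x82, x83}, {p84, p86} × {x81, x83}, {p84, p86} × {x82, x83}, {p84, p86} × {x81, x82, x83}, {p84, p85, p86} × {x81, x83}, {p84, p85, p86} × {x82, x83}, {p84, p85, p86} × {x81, x82, x83}}; |τ_{X×Y}| = 25.

Enumerate products U × V with U ∈ τ_X, V ∈ τ_Y (deduplicated):
  ∅ × ∅ = {} (∅)
  {p85} × {x83} = {(p85,x83)}
  {p84, p86} × {x83} = {(p84,x83), (p86,x83)}
  {p85} × {x81, x83} = {(p85,x81), (p85,x83)}
  {p85} × {x82, x83} = {(p85,x82), (p85,x83)}
  {p84, p85, p86} × {x83} = {(p84,x83), (p85,x83), (p86,x83)}
  {p85} × {x81, x82, x83} = {(p85,x81), (p85,x82), (p85,x83)}
  {p84, p86} × {x81, x83} = {(p84,x81), (p84,x83), (p86,x81), (p86,x83)}
  {p84, p86} × {x82, x83} = {(p84,x82), (p84,x83), (p86,x82), (p86,x83)}
  {p84, p86} × {x81, x82, x83} = {(p84,x81), (p84,x82), (p84,x83), (p86,x81), (p86,x82), (p86,x83)}
  {p84, p85, p86} × {x81, x83} = {(p84,x81), (p84,x83), (p85,x81), (p85,x83), (p86,x81), (p86,x83)}
  {p84, p85, p86} × {x82, x83} = {(p84,x82), (p84,x83), (p85,x82), (p85,x83), (p86,x82), (p86,x83)}
  {p84, p85, p86} × {x81, x82, x83} = {(p84,x81), (p84,x82), (p84,x83), (p85,x81), (p85,x82), (p85,x83), (p86,x81), (p86,x82), (p86,x83)}
These 13 distinct sets form the basis B.
Close under arbitrary unions to get τ_{X×Y}; counting gives |τ_{X×Y}| = 25.


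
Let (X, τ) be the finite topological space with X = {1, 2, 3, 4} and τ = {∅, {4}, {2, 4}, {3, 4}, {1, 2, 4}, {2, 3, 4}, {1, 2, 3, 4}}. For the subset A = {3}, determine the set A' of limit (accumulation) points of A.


A' = ∅

For each x ∈ X, list the open sets U ∈ τ with x ∈ U, then check whether U ∩ (A ∖ {x}) ≠ ∅ for every such U.
  x = 1: open {1, 2, 4} ∋ x has {1, 2, 4} ∩ (A ∖ {1}) = ∅, so x is NOT a limit point.
  x = 2: open {2, 4} ∋ x has {2, 4} ∩ (A ∖ {2}) = ∅, so x is NOT a limit point.
  x = 3: open {3, 4} ∋ x has {3, 4} ∩ (A ∖ {3}) = ∅, so x is NOT a limit point.
  x = 4: open {4} ∋ x has {4} ∩ (A ∖ {4}) = ∅, so x is NOT a limit point.
Collecting: A' = ∅.


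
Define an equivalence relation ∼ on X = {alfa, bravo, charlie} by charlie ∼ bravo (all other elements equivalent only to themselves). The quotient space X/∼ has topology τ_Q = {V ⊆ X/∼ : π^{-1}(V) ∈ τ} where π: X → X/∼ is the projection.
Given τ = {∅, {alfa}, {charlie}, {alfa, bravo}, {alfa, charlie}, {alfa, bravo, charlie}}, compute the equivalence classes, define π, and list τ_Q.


X/∼ = {[alfa], [bravo=charlie]}; |τ_Q| = 3.

Equivalence classes: [alfa], [bravo=charlie].
Quotient map π: X → X/∼ sends alfa ↦ [alfa], bravo ↦ [bravo=charlie], charlie ↦ [bravo=charlie].
For each subset V ⊆ X/∼, compute π^{-1}(V) ⊆ X and check whether π^{-1}(V) ∈ τ. V is open in τ_Q iff π^{-1}(V) ∈ τ.
  V = {}: π^{-1}(V) = ∅ ∈ τ ✓.
  V = {[alfa]}: π^{-1}(V) = {alfa} ∈ τ ✓.
  V = {[bravo=charlie]}: π^{-1}(V) = {bravo, charlie} ∉ τ ✗.
  V = {[alfa], [bravo=charlie]}: π^{-1}(V) = {alfa, bravo, charlie} ∈ τ ✓.
Open sets in the quotient: τ_Q = {{}, {[alfa]}, {[alfa], [bravo=charlie]}} (3 elements).


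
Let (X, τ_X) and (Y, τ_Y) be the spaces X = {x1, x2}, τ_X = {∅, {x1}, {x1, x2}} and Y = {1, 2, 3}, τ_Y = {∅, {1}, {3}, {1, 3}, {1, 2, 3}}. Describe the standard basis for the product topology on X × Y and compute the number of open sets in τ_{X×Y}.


Basis B = {∅ × ∅, {x1} × {1}, {x1} × {3}, {x1} × {1, 3}, {x1, x2} × {1}, {x1, x2} × {3}, {x1} × {1, 2, 3}, {x1, x2} × {1, 3}, {x1, x2} × {1, 2, 3}}; |τ_{X×Y}| = 14.

Enumerate products U × V with U ∈ τ_X, V ∈ τ_Y (deduplicated):
  ∅ × ∅ = {} (∅)
  {x1} × {1} = {(x1,1)}
  {x1} × {3} = {(x1,3)}
  {x1} × {1, 3} = {(x1,1), (x1,3)}
  {x1, x2} × {1} = {(x1,1), (x2,1)}
  {x1, x2} × {3} = {(x1,3), (x2,3)}
  {x1} × {1, 2, 3} = {(x1,1), (x1,2), (x1,3)}
  {x1, x2} × {1, 3} = {(x1,1), (x1,3), (x2,1), (x2,3)}
  {x1, x2} × {1, 2, 3} = {(x1,1), (x1,2), (x1,3), (x2,1), (x2,2), (x2,3)}
These 9 distinct sets form the basis B.
Close under arbitrary unions to get τ_{X×Y}; counting gives |τ_{X×Y}| = 14.


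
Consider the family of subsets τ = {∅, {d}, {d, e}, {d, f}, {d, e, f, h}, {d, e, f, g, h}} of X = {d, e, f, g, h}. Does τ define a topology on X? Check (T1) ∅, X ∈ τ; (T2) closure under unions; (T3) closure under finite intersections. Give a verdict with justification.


τ is NOT a topology on X.

Axiom (T1): ∅ ∈ τ? Yes; X ∈ τ? Yes.
Axiom (T2/T3): check pairwise unions and intersections of members of τ.
Counterexample for (T2): {d, e} ∪ {d, f} = {d, e, f} ∉ τ. Therefore τ is NOT a topology.


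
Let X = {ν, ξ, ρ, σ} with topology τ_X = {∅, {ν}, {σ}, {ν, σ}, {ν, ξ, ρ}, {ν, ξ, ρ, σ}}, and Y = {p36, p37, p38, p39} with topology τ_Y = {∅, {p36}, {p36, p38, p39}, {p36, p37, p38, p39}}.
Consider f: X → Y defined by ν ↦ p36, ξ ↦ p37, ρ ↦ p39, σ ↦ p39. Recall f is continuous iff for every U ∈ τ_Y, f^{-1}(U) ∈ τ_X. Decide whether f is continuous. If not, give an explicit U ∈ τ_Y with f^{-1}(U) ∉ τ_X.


f is NOT continuous.

Compute f^{-1}(U) for each U ∈ τ_Y:
  U = ∅: f^{-1}(U) = ∅ ∈ τ_X ✓.
  U = {p36}: f^{-1}(U) = {ν} ∈ τ_X ✓.
  U = {p36, p38, p39}: f^{-1}(U) = {ν, ρ, σ} ∉ τ_X ✗.
  U = {p36, p37, p38, p39}: f^{-1}(U) = {ν, ξ, ρ, σ} ∈ τ_X ✓.
Found U = {p36, p38, p39} with f^{-1}(U) = {ν, ρ, σ} not in τ_X. Therefore f is NOT continuous.


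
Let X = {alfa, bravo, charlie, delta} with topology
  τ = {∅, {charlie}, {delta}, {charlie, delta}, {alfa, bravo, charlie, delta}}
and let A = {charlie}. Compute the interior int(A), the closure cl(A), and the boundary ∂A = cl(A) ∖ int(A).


int(A) = {charlie}, cl(A) = {alfa, bravo, charlie}, ∂A = {alfa, bravo}.

Closed sets in (X, τ) are complements of opens:
  closed(X, τ) = {∅, {alfa, bravo}, {alfa, bravo, charlie}, {alfa, bravo, delta}, {alfa, bravo, charlie, delta}}.
int(A) = ⋃ {U ∈ τ : U ⊆ A}. Opens contained in A: ∅, {charlie}.
Taking the union of these: int(A) = {charlie}.
cl(A) = ⋂ {C closed : A ⊆ C}. Closed sets containing A: {alfa, bravo, charlie}, {alfa, bravo, charlie, delta}.
Intersecting these: cl(A) = {alfa, bravo, charlie}.
∂A = cl(A) ∖ int(A) = {alfa, bravo, charlie} ∖ {charlie} = {alfa, bravo}.


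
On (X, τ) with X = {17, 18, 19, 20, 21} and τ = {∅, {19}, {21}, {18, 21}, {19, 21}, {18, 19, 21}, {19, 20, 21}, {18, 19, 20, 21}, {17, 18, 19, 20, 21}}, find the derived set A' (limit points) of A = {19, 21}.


A' = {17, 18, 20}

For each x ∈ X, list the open sets U ∈ τ with x ∈ U, then check whether U ∩ (A ∖ {x}) ≠ ∅ for every such U.
  x = 17: opens ∋ x are {17, 18, 19, 20, 21}; each meets A ∖ {17}, so x IS a limit point.
  x = 18: opens ∋ x are {18, 21}, {18, 19, 21}, {18, 19, 20, 21}, {17, 18, 19, 20, 21}; each meets A ∖ {18}, so x IS a limit point.
  x = 19: open {19} ∋ x has {19} ∩ (A ∖ {19}) = ∅, so x is NOT a limit point.
  x = 20: opens ∋ x are {19, 20, 21}, {18, 19, 20, 21}, {17, 18, 19, 20, 21}; each meets A ∖ {20}, so x IS a limit point.
  x = 21: open {21} ∋ x has {21} ∩ (A ∖ {21}) = ∅, so x is NOT a limit point.
Collecting: A' = {17, 18, 20}.


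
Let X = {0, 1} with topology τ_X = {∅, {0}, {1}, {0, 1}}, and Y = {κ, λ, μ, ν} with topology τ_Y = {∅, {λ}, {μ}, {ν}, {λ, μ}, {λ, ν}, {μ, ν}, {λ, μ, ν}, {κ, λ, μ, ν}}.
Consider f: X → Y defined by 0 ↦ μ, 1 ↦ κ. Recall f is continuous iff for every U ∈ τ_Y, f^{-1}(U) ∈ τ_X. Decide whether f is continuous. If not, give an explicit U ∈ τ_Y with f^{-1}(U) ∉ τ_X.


f IS continuous.

Compute f^{-1}(U) for each U ∈ τ_Y:
  U = ∅: f^{-1}(U) = ∅ ∈ τ_X ✓.
  U = {λ}: f^{-1}(U) = ∅ ∈ τ_X ✓.
  U = {μ}: f^{-1}(U) = {0} ∈ τ_X ✓.
  U = {ν}: f^{-1}(U) = ∅ ∈ τ_X ✓.
  U = {λ, μ}: f^{-1}(U) = {0} ∈ τ_X ✓.
  U = {λ, ν}: f^{-1}(U) = ∅ ∈ τ_X ✓.
  U = {μ, ν}: f^{-1}(U) = {0} ∈ τ_X ✓.
  U = {λ, μ, ν}: f^{-1}(U) = {0} ∈ τ_X ✓.
  U = {κ, λ, μ, ν}: f^{-1}(U) = {0, 1} ∈ τ_X ✓.
Every preimage lies in τ_X, so f IS continuous.


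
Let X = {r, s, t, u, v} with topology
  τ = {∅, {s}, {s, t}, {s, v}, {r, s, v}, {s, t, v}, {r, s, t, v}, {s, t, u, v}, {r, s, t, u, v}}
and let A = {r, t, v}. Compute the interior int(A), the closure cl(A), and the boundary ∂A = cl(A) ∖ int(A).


int(A) = ∅, cl(A) = {r, t, u, v}, ∂A = {r, t, u, v}.

Closed sets in (X, τ) are complements of opens:
  closed(X, τ) = {∅, {r}, {u}, {r, u}, {t, u}, {r, t, u}, {r, u, v}, {r, t, u, v}, {r, s, t, u, v}}.
int(A) = ⋃ {U ∈ τ : U ⊆ A}. Opens contained in A: ∅.
Taking the union of these: int(A) = ∅.
cl(A) = ⋂ {C closed : A ⊆ C}. Closed sets containing A: {r, t, u, v}, {r, s, t, u, v}.
Intersecting these: cl(A) = {r, t, u, v}.
∂A = cl(A) ∖ int(A) = {r, t, u, v} ∖ ∅ = {r, t, u, v}.


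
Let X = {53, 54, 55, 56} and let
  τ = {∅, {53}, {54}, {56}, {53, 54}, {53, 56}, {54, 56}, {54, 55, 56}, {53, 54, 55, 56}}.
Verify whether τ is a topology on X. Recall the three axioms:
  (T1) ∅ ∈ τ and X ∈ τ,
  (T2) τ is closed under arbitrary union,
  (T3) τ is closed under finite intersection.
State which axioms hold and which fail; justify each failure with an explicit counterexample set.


τ is NOT a topology on X.

Axiom (T1): ∅ ∈ τ? Yes; X ∈ τ? Yes.
Axiom (T2/T3): check pairwise unions and intersections of members of τ.
Counterexample for (T2): {53} ∪ {54, 56} = {53, 54, 56} ∉ τ. Therefore τ is NOT a topology.


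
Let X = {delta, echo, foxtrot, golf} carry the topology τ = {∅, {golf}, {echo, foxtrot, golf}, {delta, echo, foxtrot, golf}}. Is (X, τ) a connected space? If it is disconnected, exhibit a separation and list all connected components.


(X, τ) is connected.

Find clopen sets (U ∈ τ with X ∖ U ∈ τ):
  U = ∅, X ∖ U = {delta, echo, foxtrot, golf} — both open, so U is clopen.
  U = {delta, echo, foxtrot, golf}, X ∖ U = ∅ — both open, so U is clopen.
Only trivial clopens (∅ and X) exist, so (X, τ) is connected.
Compute connected components by grouping points that agree on all clopens:
  component: {delta, echo, foxtrot, golf}


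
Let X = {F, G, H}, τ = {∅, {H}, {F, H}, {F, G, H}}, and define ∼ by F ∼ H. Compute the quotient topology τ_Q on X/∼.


X/∼ = {[F=H], [G]}; |τ_Q| = 3.

Equivalence classes: [F=H], [G].
Quotient map π: X → X/∼ sends F ↦ [F=H], G ↦ [G], H ↦ [F=H].
For each subset V ⊆ X/∼, compute π^{-1}(V) ⊆ X and check whether π^{-1}(V) ∈ τ. V is open in τ_Q iff π^{-1}(V) ∈ τ.
  V = {}: π^{-1}(V) = ∅ ∈ τ ✓.
  V = {[F=H]}: π^{-1}(V) = {F, H} ∈ τ ✓.
  V = {[G]}: π^{-1}(V) = {G} ∉ τ ✗.
  V = {[F=H], [G]}: π^{-1}(V) = {F, G, H} ∈ τ ✓.
Open sets in the quotient: τ_Q = {{}, {[F=H]}, {[F=H], [G]}} (3 elements).


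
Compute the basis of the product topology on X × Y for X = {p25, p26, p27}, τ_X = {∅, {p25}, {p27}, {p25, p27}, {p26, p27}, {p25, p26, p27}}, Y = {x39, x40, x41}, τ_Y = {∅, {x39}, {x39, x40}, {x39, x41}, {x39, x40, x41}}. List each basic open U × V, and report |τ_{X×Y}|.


Basis B = {∅ × ∅, {p25} × {x39}, {p27} × {x39}, {p25} × {x39, x40}, {p25} × {x39, x41}, {p25, p27} × {x39}, {p26, p27} × {x39}, {p27} × {x39, x40}, {p27} × {x39, x41}, {p25} × {x39, x40, x41}, {p25, p26, p27} × {x39}, {p27} × {x39, x40, x41}, {p25, p27} × {x39, x40}, {p25, p27} × {x39, x41}, {p26, p27} × {x39, x40}, {p26, p27} × {x39, x41}, {p25, p27} × {x39, x40, x41}, {p25, p26, p27} × {x39, x40}, {p25, p26, p27} × {x39, x41}, {p26, p27} × {x39, x40, x41}, {p25, p26, p27} × {x39, x40, x41}}; |τ_{X×Y}| = 70.

Enumerate products U × V with U ∈ τ_X, V ∈ τ_Y (deduplicated):
  ∅ × ∅ = {} (∅)
  {p25} × {x39} = {(p25,x39)}
  {p27} × {x39} = {(p27,x39)}
  {p25} × {x39, x40} = {(p25,x39), (p25,x40)}
  {p25} × {x39, x41} = {(p25,x39), (p25,x41)}
  {p25, p27} × {x39} = {(p25,x39), (p27,x39)}
  {p26, p27} × {x39} = {(p26,x39), (p27,x39)}
  {p27} × {x39, x40} = {(p27,x39), (p27,x40)}
  {p27} × {x39, x41} = {(p27,x39), (p27,x41)}
  {p25} × {x39, x40, x41} = {(p25,x39), (p25,x40), (p25,x41)}
  {p25, p26, p27} × {x39} = {(p25,x39), (p26,x39), (p27,x39)}
  {p27} × {x39, x40, x41} = {(p27,x39), (p27,x40), (p27,x41)}
  {p25, p27} × {x39, x40} = {(p25,x39), (p25,x40), (p27,x39), (p27,x40)}
  {p25, p27} × {x39, x41} = {(p25,x39), (p25,x41), (p27,x39), (p27,x41)}
  {p26, p27} × {x39, x40} = {(p26,x39), (p26,x40), (p27,x39), (p27,x40)}
  {p26, p27} × {x39, x41} = {(p26,x39), (p26,x41), (p27,x39), (p27,x41)}
  {p25, p27} × {x39, x40, x41} = {(p25,x39), (p25,x40), (p25,x41), (p27,x39), (p27,x40), (p27,x41)}
  {p25, p26, p27} × {x39, x40} = {(p25,x39), (p25,x40), (p26,x39), (p26,x40), (p27,x39), (p27,x40)}
  {p25, p26, p27} × {x39, x41} = {(p25,x39), (p25,x41), (p26,x39), (p26,x41), (p27,x39), (p27,x41)}
  {p26, p27} × {x39, x40, x41} = {(p26,x39), (p26,x40), (p26,x41), (p27,x39), (p27,x40), (p27,x41)}
  {p25, p26, p27} × {x39, x40, x41} = {(p25,x39), (p25,x40), (p25,x41), (p26,x39), (p26,x40), (p26,x41), (p27,x39), (p27,x40), (p27,x41)}
These 21 distinct sets form the basis B.
Close under arbitrary unions to get τ_{X×Y}; counting gives |τ_{X×Y}| = 70.


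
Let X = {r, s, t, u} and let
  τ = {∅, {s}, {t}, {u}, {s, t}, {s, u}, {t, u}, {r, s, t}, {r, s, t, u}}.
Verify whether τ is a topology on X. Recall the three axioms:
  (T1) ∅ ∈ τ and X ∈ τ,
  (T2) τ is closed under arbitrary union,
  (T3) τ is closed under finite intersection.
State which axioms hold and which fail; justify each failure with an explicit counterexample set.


τ is NOT a topology on X.

Axiom (T1): ∅ ∈ τ? Yes; X ∈ τ? Yes.
Axiom (T2/T3): check pairwise unions and intersections of members of τ.
Counterexample for (T2): {s} ∪ {t, u} = {s, t, u} ∉ τ. Therefore τ is NOT a topology.


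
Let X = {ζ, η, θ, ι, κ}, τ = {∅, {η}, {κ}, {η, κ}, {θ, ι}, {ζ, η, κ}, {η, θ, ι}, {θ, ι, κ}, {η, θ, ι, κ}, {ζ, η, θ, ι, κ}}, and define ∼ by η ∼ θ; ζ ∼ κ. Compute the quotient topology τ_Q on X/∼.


X/∼ = {[ζ=κ], [η=θ], [ι]}; |τ_Q| = 3.

Equivalence classes: [ζ=κ], [η=θ], [ι].
Quotient map π: X → X/∼ sends ζ ↦ [ζ=κ], η ↦ [η=θ], θ ↦ [η=θ], ι ↦ [ι], κ ↦ [ζ=κ].
For each subset V ⊆ X/∼, compute π^{-1}(V) ⊆ X and check whether π^{-1}(V) ∈ τ. V is open in τ_Q iff π^{-1}(V) ∈ τ.
  V = {}: π^{-1}(V) = ∅ ∈ τ ✓.
  V = {[ζ=κ]}: π^{-1}(V) = {ζ, κ} ∉ τ ✗.
  V = {[η=θ]}: π^{-1}(V) = {η, θ} ∉ τ ✗.
  V = {[ζ=κ], [η=θ]}: π^{-1}(V) = {ζ, η, θ, κ} ∉ τ ✗.
  V = {[ι]}: π^{-1}(V) = {ι} ∉ τ ✗.
  V = {[ζ=κ], [ι]}: π^{-1}(V) = {ζ, ι, κ} ∉ τ ✗.
  V = {[η=θ], [ι]}: π^{-1}(V) = {η, θ, ι} ∈ τ ✓.
  V = {[ζ=κ], [η=θ], [ι]}: π^{-1}(V) = {ζ, η, θ, ι, κ} ∈ τ ✓.
Open sets in the quotient: τ_Q = {{}, {[η=θ], [ι]}, {[ζ=κ], [η=θ], [ι]}} (3 elements).


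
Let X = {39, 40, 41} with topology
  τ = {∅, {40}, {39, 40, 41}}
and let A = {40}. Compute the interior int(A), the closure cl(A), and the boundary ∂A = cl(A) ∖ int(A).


int(A) = {40}, cl(A) = {39, 40, 41}, ∂A = {39, 41}.

Closed sets in (X, τ) are complements of opens:
  closed(X, τ) = {∅, {39, 41}, {39, 40, 41}}.
int(A) = ⋃ {U ∈ τ : U ⊆ A}. Opens contained in A: ∅, {40}.
Taking the union of these: int(A) = {40}.
cl(A) = ⋂ {C closed : A ⊆ C}. Closed sets containing A: {39, 40, 41}.
Intersecting these: cl(A) = {39, 40, 41}.
∂A = cl(A) ∖ int(A) = {39, 40, 41} ∖ {40} = {39, 41}.


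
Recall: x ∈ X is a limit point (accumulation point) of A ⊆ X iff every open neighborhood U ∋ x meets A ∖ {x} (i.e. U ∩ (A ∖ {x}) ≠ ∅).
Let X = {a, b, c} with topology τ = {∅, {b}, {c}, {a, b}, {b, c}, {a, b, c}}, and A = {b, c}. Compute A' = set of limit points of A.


A' = {a}

For each x ∈ X, list the open sets U ∈ τ with x ∈ U, then check whether U ∩ (A ∖ {x}) ≠ ∅ for every such U.
  x = a: opens ∋ x are {a, b}, {a, b, c}; each meets A ∖ {a}, so x IS a limit point.
  x = b: open {b} ∋ x has {b} ∩ (A ∖ {b}) = ∅, so x is NOT a limit point.
  x = c: open {c} ∋ x has {c} ∩ (A ∖ {c}) = ∅, so x is NOT a limit point.
Collecting: A' = {a}.


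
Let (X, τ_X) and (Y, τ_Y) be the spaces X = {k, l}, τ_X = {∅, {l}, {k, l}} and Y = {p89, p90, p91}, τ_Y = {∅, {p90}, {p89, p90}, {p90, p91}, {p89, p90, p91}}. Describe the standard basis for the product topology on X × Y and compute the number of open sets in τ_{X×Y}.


Basis B = {∅ × ∅, {l} × {p90}, {k, l} × {p90}, {l} × {p89, p90}, {l} × {p90, p91}, {l} × {p89, p90, p91}, {k, l} × {p89, p90}, {k, l} × {p90, p91}, {k, l} × {p89, p90, p91}}; |τ_{X×Y}| = 14.

Enumerate products U × V with U ∈ τ_X, V ∈ τ_Y (deduplicated):
  ∅ × ∅ = {} (∅)
  {l} × {p90} = {(l,p90)}
  {k, l} × {p90} = {(k,p90), (l,p90)}
  {l} × {p89, p90} = {(l,p89), (l,p90)}
  {l} × {p90, p91} = {(l,p90), (l,p91)}
  {l} × {p89, p90, p91} = {(l,p89), (l,p90), (l,p91)}
  {k, l} × {p89, p90} = {(k,p89), (k,p90), (l,p89), (l,p90)}
  {k, l} × {p90, p91} = {(k,p90), (k,p91), (l,p90), (l,p91)}
  {k, l} × {p89, p90, p91} = {(k,p89), (k,p90), (k,p91), (l,p89), (l,p90), (l,p91)}
These 9 distinct sets form the basis B.
Close under arbitrary unions to get τ_{X×Y}; counting gives |τ_{X×Y}| = 14.


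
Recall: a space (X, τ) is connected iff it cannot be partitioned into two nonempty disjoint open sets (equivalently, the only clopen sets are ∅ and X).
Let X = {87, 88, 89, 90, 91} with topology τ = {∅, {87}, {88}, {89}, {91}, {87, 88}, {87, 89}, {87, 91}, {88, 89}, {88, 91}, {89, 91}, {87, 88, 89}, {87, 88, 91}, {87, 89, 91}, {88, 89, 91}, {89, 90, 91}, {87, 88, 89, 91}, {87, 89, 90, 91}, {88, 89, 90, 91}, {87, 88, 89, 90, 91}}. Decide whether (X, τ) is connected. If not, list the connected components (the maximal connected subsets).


(X, τ) is disconnected; components = [{87}, {88}, {89, 90, 91}].

Find clopen sets (U ∈ τ with X ∖ U ∈ τ):
  U = ∅, X ∖ U = {87, 88, 89, 90, 91} — both open, so U is clopen.
  U = {87}, X ∖ U = {88, 89, 90, 91} — both open, so U is clopen.
  U = {88}, X ∖ U = {87, 89, 90, 91} — both open, so U is clopen.
  U = {87, 88}, X ∖ U = {89, 90, 91} — both open, so U is clopen.
  U = {89, 90, 91}, X ∖ U = {87, 88} — both open, so U is clopen.
  U = {87, 89, 90, 91}, X ∖ U = {88} — both open, so U is clopen.
  U = {88, 89, 90, 91}, X ∖ U = {87} — both open, so U is clopen.
  U = {87, 88, 89, 90, 91}, X ∖ U = ∅ — both open, so U is clopen.
Nontrivial clopen(s) exist: e.g. {87, 88}. So (X, τ) is disconnected.
Compute connected components by grouping points that agree on all clopens:
  component: {87}
  component: {88}
  component: {89, 90, 91}


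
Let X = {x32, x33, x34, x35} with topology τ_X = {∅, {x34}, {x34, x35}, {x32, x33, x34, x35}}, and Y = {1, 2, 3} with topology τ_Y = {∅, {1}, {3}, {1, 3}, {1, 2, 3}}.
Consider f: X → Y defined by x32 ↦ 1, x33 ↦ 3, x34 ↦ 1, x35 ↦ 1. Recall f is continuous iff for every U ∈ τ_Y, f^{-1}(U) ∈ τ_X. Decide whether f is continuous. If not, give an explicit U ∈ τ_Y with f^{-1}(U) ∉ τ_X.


f is NOT continuous.

Compute f^{-1}(U) for each U ∈ τ_Y:
  U = ∅: f^{-1}(U) = ∅ ∈ τ_X ✓.
  U = {1}: f^{-1}(U) = {x32, x34, x35} ∉ τ_X ✗.
  U = {3}: f^{-1}(U) = {x33} ∉ τ_X ✗.
  U = {1, 3}: f^{-1}(U) = {x32, x33, x34, x35} ∈ τ_X ✓.
  U = {1, 2, 3}: f^{-1}(U) = {x32, x33, x34, x35} ∈ τ_X ✓.
Found U = {1} with f^{-1}(U) = {x32, x34, x35} not in τ_X. Therefore f is NOT continuous.
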